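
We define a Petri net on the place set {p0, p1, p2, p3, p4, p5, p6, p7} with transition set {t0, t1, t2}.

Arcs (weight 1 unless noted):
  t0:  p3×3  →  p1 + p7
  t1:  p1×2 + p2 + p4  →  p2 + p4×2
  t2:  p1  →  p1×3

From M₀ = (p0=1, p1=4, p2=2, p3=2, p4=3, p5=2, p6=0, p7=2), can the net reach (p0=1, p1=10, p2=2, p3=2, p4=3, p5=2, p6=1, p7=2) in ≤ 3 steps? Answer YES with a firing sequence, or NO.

NO — not reachable within 3 firings

depth 0: 1 marking
depth 1: 3 markings reached so far
depth 2: 6 markings reached so far
depth 3: 9 markings reached so far
target is not among the 9 markings reachable within 3 steps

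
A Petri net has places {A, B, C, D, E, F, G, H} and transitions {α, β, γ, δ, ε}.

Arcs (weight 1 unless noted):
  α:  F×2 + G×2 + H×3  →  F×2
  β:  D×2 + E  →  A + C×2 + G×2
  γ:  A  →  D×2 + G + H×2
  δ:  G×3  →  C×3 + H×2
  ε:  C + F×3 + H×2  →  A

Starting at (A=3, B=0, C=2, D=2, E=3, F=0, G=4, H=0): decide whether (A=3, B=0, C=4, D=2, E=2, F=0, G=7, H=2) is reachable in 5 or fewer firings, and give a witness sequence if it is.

step 1: fire β:  (A=3, B=0, C=2, D=2, E=3, F=0, G=4, H=0) → (A=4, B=0, C=4, D=0, E=2, F=0, G=6, H=0)
step 2: fire γ:  (A=4, B=0, C=4, D=0, E=2, F=0, G=6, H=0) → (A=3, B=0, C=4, D=2, E=2, F=0, G=7, H=2)

YES — reachable via ⟨β, γ⟩ (2 firings)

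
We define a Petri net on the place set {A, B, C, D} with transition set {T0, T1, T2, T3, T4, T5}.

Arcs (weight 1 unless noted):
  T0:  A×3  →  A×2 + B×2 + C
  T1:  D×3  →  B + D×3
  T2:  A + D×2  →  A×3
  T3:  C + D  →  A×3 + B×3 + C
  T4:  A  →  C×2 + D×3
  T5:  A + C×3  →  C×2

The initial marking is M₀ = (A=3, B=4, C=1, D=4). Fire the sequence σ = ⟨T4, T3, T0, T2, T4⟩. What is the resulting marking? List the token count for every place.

step 1: fire T4:  (A=3, B=4, C=1, D=4) → (A=2, B=4, C=3, D=7)
step 2: fire T3:  (A=2, B=4, C=3, D=7) → (A=5, B=7, C=3, D=6)
step 3: fire T0:  (A=5, B=7, C=3, D=6) → (A=4, B=9, C=4, D=6)
step 4: fire T2:  (A=4, B=9, C=4, D=6) → (A=6, B=9, C=4, D=4)
step 5: fire T4:  (A=6, B=9, C=4, D=4) → (A=5, B=9, C=6, D=7)

(A=5, B=9, C=6, D=7)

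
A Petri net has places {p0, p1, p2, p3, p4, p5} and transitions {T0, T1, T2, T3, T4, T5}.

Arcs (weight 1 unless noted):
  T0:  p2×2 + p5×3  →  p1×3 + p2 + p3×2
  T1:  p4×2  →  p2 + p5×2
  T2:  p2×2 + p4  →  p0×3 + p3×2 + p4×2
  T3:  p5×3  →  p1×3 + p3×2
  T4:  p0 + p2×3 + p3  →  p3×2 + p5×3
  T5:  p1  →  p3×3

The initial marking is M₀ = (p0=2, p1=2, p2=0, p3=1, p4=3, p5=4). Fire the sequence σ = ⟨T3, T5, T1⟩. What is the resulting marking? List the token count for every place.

(p0=2, p1=4, p2=1, p3=6, p4=1, p5=3)

step 1: fire T3:  (p0=2, p1=2, p2=0, p3=1, p4=3, p5=4) → (p0=2, p1=5, p2=0, p3=3, p4=3, p5=1)
step 2: fire T5:  (p0=2, p1=5, p2=0, p3=3, p4=3, p5=1) → (p0=2, p1=4, p2=0, p3=6, p4=3, p5=1)
step 3: fire T1:  (p0=2, p1=4, p2=0, p3=6, p4=3, p5=1) → (p0=2, p1=4, p2=1, p3=6, p4=1, p5=3)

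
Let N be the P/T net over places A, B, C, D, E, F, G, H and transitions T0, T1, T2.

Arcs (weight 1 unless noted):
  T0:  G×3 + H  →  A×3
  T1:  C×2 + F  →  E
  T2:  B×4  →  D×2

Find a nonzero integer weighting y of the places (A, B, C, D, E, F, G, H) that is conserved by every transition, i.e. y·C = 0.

y = (A:0, B:1, C:0, D:2, E:0, F:0, G:0, H:0)

Incidence matrix C (rows=places, cols=transitions):
       T0   T1   T2
    A   3    0    0
    B   0    0   -4
    C   0   -2    0
    D   0    0    2
    E   0    1    0
    F   0   -1    0
    G  -3    0    0
    H  -1    0    0

Candidate y = [0, 1, 0, 2, 0, 0, 0, 0]; check y·C column-wise:
  col T0: 0·3 + 1·0 + 2·0 + 0·-3 + 0·-1 = 0
  col T1: 1·0 + 0·-2 + 2·0 + 0·1 + 0·-1 = 0
  col T2: 1·-4 + 2·2 = 0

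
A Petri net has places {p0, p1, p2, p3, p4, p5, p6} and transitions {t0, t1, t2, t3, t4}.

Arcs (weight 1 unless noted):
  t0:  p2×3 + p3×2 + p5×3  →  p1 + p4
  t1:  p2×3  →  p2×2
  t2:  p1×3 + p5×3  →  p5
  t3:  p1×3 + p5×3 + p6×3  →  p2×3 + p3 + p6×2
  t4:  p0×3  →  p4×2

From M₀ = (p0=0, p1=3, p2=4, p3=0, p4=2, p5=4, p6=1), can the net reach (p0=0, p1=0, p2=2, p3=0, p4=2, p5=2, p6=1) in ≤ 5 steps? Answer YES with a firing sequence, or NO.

YES — reachable via ⟨t1, t1, t2⟩ (3 firings)

step 1: fire t1:  (p0=0, p1=3, p2=4, p3=0, p4=2, p5=4, p6=1) → (p0=0, p1=3, p2=3, p3=0, p4=2, p5=4, p6=1)
step 2: fire t1:  (p0=0, p1=3, p2=3, p3=0, p4=2, p5=4, p6=1) → (p0=0, p1=3, p2=2, p3=0, p4=2, p5=4, p6=1)
step 3: fire t2:  (p0=0, p1=3, p2=2, p3=0, p4=2, p5=4, p6=1) → (p0=0, p1=0, p2=2, p3=0, p4=2, p5=2, p6=1)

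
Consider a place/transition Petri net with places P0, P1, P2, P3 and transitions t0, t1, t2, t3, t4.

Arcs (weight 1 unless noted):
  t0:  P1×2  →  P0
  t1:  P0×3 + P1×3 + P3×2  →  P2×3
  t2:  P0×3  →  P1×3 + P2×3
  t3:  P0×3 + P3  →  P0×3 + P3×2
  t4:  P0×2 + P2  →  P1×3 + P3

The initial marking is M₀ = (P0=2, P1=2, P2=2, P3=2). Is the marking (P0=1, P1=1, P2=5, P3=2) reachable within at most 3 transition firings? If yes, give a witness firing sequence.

step 1: fire t0:  (P0=2, P1=2, P2=2, P3=2) → (P0=3, P1=0, P2=2, P3=2)
step 2: fire t2:  (P0=3, P1=0, P2=2, P3=2) → (P0=0, P1=3, P2=5, P3=2)
step 3: fire t0:  (P0=0, P1=3, P2=5, P3=2) → (P0=1, P1=1, P2=5, P3=2)

YES — reachable via ⟨t0, t2, t0⟩ (3 firings)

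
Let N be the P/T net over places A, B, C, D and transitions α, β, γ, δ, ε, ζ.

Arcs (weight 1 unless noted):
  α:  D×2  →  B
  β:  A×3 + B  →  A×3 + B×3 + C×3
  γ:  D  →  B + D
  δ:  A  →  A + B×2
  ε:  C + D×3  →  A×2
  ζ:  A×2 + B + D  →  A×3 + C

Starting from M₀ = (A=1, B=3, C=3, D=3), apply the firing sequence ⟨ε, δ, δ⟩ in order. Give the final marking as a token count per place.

(A=3, B=7, C=2, D=0)

step 1: fire ε:  (A=1, B=3, C=3, D=3) → (A=3, B=3, C=2, D=0)
step 2: fire δ:  (A=3, B=3, C=2, D=0) → (A=3, B=5, C=2, D=0)
step 3: fire δ:  (A=3, B=5, C=2, D=0) → (A=3, B=7, C=2, D=0)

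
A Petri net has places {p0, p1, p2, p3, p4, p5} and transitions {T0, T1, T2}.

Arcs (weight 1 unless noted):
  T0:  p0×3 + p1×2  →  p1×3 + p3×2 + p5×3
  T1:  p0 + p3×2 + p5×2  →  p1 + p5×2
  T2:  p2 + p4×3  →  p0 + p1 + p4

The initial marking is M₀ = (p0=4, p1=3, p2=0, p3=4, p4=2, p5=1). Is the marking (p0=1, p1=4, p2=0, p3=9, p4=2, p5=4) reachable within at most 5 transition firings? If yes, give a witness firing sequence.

depth 0: 1 marking
depth 1: 2 markings reached so far
depth 2: 3 markings reached so far
depth 3: 3 markings reached so far
(frontier empty at depth 3; search complete)
target is not among the 3 markings reachable within 5 steps

NO — not reachable within 5 firings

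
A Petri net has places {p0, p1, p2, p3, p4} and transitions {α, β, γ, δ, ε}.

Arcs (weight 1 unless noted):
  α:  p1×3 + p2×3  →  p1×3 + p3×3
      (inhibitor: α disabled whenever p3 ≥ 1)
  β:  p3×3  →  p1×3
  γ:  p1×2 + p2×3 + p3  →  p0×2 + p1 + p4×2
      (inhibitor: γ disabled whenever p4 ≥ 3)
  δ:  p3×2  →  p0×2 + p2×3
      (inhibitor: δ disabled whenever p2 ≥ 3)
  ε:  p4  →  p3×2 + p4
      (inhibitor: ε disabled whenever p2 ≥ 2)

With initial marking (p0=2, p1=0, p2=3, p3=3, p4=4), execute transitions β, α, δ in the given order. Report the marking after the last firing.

(p0=4, p1=3, p2=3, p3=1, p4=4)

step 1: fire β:  (p0=2, p1=0, p2=3, p3=3, p4=4) → (p0=2, p1=3, p2=3, p3=0, p4=4)
step 2: fire α:  (p0=2, p1=3, p2=3, p3=0, p4=4) → (p0=2, p1=3, p2=0, p3=3, p4=4)
step 3: fire δ:  (p0=2, p1=3, p2=0, p3=3, p4=4) → (p0=4, p1=3, p2=3, p3=1, p4=4)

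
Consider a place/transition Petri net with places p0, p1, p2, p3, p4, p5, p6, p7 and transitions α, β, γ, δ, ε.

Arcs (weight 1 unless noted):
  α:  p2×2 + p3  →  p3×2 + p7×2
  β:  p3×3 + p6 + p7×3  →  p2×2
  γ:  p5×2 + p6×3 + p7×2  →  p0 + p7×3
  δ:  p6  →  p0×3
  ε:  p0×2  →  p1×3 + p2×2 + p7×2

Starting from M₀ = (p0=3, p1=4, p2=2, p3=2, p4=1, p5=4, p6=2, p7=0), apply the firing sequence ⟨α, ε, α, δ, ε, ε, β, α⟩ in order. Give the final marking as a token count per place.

(p0=0, p1=13, p2=4, p3=2, p4=1, p5=4, p6=0, p7=9)

step 1: fire α:  (p0=3, p1=4, p2=2, p3=2, p4=1, p5=4, p6=2, p7=0) → (p0=3, p1=4, p2=0, p3=3, p4=1, p5=4, p6=2, p7=2)
step 2: fire ε:  (p0=3, p1=4, p2=0, p3=3, p4=1, p5=4, p6=2, p7=2) → (p0=1, p1=7, p2=2, p3=3, p4=1, p5=4, p6=2, p7=4)
step 3: fire α:  (p0=1, p1=7, p2=2, p3=3, p4=1, p5=4, p6=2, p7=4) → (p0=1, p1=7, p2=0, p3=4, p4=1, p5=4, p6=2, p7=6)
step 4: fire δ:  (p0=1, p1=7, p2=0, p3=4, p4=1, p5=4, p6=2, p7=6) → (p0=4, p1=7, p2=0, p3=4, p4=1, p5=4, p6=1, p7=6)
step 5: fire ε:  (p0=4, p1=7, p2=0, p3=4, p4=1, p5=4, p6=1, p7=6) → (p0=2, p1=10, p2=2, p3=4, p4=1, p5=4, p6=1, p7=8)
step 6: fire ε:  (p0=2, p1=10, p2=2, p3=4, p4=1, p5=4, p6=1, p7=8) → (p0=0, p1=13, p2=4, p3=4, p4=1, p5=4, p6=1, p7=10)
step 7: fire β:  (p0=0, p1=13, p2=4, p3=4, p4=1, p5=4, p6=1, p7=10) → (p0=0, p1=13, p2=6, p3=1, p4=1, p5=4, p6=0, p7=7)
step 8: fire α:  (p0=0, p1=13, p2=6, p3=1, p4=1, p5=4, p6=0, p7=7) → (p0=0, p1=13, p2=4, p3=2, p4=1, p5=4, p6=0, p7=9)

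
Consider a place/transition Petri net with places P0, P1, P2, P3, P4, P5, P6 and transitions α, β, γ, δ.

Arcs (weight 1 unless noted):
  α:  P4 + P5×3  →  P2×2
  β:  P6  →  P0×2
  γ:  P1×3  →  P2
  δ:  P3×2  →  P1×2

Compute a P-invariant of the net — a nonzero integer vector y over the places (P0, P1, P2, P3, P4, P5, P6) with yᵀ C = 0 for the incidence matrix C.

Incidence matrix C (rows=places, cols=transitions):
        α    β    γ    δ
   P0   0    2    0    0
   P1   0    0   -3    2
   P2   2    0    1    0
   P3   0    0    0   -2
   P4  -1    0    0    0
   P5  -3    0    0    0
   P6   0   -1    0    0

Candidate y = [0, 1, 3, 1, 6, 0, 0]; check y·C column-wise:
  col α: 1·0 + 3·2 + 1·0 + 6·-1 + 0·-3 = 0
  col β: 0·2 + 1·0 + 3·0 + 1·0 + 6·0 + 0·-1 = 0
  col γ: 1·-3 + 3·1 + 1·0 + 6·0 = 0
  col δ: 1·2 + 3·0 + 1·-2 + 6·0 = 0

y = (P0:0, P1:1, P2:3, P3:1, P4:6, P5:0, P6:0)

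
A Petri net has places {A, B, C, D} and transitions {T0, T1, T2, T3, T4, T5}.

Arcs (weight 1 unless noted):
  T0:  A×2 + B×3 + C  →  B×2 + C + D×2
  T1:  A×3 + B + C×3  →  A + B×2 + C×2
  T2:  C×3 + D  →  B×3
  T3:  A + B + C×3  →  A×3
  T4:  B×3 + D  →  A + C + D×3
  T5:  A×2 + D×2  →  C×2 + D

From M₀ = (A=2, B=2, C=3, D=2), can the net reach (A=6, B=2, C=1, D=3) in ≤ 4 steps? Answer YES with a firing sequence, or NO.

depth 0: 1 marking
depth 1: 4 markings reached so far
depth 2: 7 markings reached so far
depth 3: 8 markings reached so far
depth 4: 10 markings reached so far
target is not among the 10 markings reachable within 4 steps

NO — not reachable within 4 firings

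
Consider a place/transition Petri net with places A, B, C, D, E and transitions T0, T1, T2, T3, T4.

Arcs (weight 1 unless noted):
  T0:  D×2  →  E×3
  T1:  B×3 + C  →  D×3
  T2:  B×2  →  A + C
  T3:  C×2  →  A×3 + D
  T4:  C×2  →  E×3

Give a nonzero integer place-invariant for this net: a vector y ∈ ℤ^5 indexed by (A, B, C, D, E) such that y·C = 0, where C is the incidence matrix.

Incidence matrix C (rows=places, cols=transitions):
       T0   T1   T2   T3   T4
    A   0    0    1    3    0
    B   0   -3   -2    0    0
    C   0   -1    1   -2   -2
    D  -2    3    0    1    0
    E   3    0    0    0    3

Candidate y = [1, 2, 3, 3, 2]; check y·C column-wise:
  col T0: 1·0 + 2·0 + 3·0 + 3·-2 + 2·3 = 0
  col T1: 1·0 + 2·-3 + 3·-1 + 3·3 + 2·0 = 0
  col T2: 1·1 + 2·-2 + 3·1 + 3·0 + 2·0 = 0
  col T3: 1·3 + 2·0 + 3·-2 + 3·1 + 2·0 = 0
  col T4: 1·0 + 2·0 + 3·-2 + 3·0 + 2·3 = 0

y = (A:1, B:2, C:3, D:3, E:2)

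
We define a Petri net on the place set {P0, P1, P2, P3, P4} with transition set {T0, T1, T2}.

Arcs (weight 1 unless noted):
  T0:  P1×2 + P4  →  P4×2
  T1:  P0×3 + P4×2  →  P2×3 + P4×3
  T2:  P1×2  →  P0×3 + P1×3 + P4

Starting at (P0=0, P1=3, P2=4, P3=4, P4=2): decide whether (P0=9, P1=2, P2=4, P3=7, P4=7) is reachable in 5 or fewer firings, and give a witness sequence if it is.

NO — not reachable within 5 firings

depth 0: 1 marking
depth 1: 3 markings reached so far
depth 2: 6 markings reached so far
depth 3: 11 markings reached so far
depth 4: 18 markings reached so far
depth 5: 26 markings reached so far
target is not among the 26 markings reachable within 5 steps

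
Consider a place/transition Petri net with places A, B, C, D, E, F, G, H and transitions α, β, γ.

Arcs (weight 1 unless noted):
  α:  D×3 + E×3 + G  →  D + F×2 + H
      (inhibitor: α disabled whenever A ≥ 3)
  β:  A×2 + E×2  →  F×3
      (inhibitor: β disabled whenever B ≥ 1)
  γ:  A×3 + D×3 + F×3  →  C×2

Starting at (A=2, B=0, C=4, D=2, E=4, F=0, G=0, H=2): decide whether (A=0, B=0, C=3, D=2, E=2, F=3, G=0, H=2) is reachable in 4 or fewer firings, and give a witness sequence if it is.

depth 0: 1 marking
depth 1: 2 markings reached so far
depth 2: 2 markings reached so far
(frontier empty at depth 2; search complete)
target is not among the 2 markings reachable within 4 steps

NO — not reachable within 4 firings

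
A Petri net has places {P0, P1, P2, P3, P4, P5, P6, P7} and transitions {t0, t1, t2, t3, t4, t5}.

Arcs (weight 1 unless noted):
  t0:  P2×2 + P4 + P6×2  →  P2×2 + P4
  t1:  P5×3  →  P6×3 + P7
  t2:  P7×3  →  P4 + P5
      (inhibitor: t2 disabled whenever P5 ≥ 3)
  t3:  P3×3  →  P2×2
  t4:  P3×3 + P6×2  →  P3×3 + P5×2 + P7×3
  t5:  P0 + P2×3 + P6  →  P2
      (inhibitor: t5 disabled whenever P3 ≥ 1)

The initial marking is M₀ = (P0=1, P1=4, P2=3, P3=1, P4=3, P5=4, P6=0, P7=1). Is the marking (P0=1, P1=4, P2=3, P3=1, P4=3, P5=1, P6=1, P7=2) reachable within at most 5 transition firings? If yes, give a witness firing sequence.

YES — reachable via ⟨t1, t0⟩ (2 firings)

step 1: fire t1:  (P0=1, P1=4, P2=3, P3=1, P4=3, P5=4, P6=0, P7=1) → (P0=1, P1=4, P2=3, P3=1, P4=3, P5=1, P6=3, P7=2)
step 2: fire t0:  (P0=1, P1=4, P2=3, P3=1, P4=3, P5=1, P6=3, P7=2) → (P0=1, P1=4, P2=3, P3=1, P4=3, P5=1, P6=1, P7=2)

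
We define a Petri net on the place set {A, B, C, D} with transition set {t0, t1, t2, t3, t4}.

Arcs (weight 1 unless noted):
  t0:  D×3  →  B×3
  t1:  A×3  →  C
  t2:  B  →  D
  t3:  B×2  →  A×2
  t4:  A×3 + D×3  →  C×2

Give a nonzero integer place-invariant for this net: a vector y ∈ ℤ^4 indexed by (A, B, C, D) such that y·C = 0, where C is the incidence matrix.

Incidence matrix C (rows=places, cols=transitions):
       t0   t1   t2   t3   t4
    A   0   -3    0    2   -3
    B   3    0   -1   -2    0
    C   0    1    0    0    2
    D  -3    0    1    0   -3

Candidate y = [1, 1, 3, 1]; check y·C column-wise:
  col t0: 1·0 + 1·3 + 3·0 + 1·-3 = 0
  col t1: 1·-3 + 1·0 + 3·1 + 1·0 = 0
  col t2: 1·0 + 1·-1 + 3·0 + 1·1 = 0
  col t3: 1·2 + 1·-2 + 3·0 + 1·0 = 0
  col t4: 1·-3 + 1·0 + 3·2 + 1·-3 = 0

y = (A:1, B:1, C:3, D:1)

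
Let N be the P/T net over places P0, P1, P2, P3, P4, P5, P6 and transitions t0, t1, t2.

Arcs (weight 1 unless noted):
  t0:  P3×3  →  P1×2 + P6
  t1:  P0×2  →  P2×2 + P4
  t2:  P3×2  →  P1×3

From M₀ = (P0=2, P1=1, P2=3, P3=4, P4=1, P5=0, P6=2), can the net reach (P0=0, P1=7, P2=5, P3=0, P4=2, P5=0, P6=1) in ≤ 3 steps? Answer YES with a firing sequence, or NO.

NO — not reachable within 3 firings

depth 0: 1 marking
depth 1: 4 markings reached so far
depth 2: 7 markings reached so far
depth 3: 8 markings reached so far
target is not among the 8 markings reachable within 3 steps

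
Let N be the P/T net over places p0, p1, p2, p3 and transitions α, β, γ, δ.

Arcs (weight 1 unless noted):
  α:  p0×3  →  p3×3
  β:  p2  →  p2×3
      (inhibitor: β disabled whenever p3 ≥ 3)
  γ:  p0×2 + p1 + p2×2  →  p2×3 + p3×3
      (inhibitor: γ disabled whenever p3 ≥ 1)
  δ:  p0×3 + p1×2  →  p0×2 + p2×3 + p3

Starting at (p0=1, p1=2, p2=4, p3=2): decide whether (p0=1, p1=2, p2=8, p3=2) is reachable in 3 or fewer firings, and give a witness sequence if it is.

YES — reachable via ⟨β, β⟩ (2 firings)

step 1: fire β:  (p0=1, p1=2, p2=4, p3=2) → (p0=1, p1=2, p2=6, p3=2)
step 2: fire β:  (p0=1, p1=2, p2=6, p3=2) → (p0=1, p1=2, p2=8, p3=2)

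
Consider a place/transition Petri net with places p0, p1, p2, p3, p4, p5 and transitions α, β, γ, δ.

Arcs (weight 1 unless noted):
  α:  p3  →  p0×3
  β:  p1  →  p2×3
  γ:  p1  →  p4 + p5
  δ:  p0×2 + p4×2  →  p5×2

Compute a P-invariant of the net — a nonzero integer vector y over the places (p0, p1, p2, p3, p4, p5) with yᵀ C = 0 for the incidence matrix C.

Incidence matrix C (rows=places, cols=transitions):
        α    β    γ    δ
   p0   3    0    0   -2
   p1   0   -1   -1    0
   p2   0    3    0    0
   p3  -1    0    0    0
   p4   0    0    1   -2
   p5   0    0    1    2

Candidate y = [3, -3, -1, 9, -3, 0]; check y·C column-wise:
  col α: 3·3 + -3·0 + -1·0 + 9·-1 + -3·0 = 0
  col β: 3·0 + -3·-1 + -1·3 + 9·0 + -3·0 = 0
  col γ: 3·0 + -3·-1 + -1·0 + 9·0 + -3·1 + 0·1 = 0
  col δ: 3·-2 + -3·0 + -1·0 + 9·0 + -3·-2 + 0·2 = 0

y = (p0:3, p1:-3, p2:-1, p3:9, p4:-3, p5:0)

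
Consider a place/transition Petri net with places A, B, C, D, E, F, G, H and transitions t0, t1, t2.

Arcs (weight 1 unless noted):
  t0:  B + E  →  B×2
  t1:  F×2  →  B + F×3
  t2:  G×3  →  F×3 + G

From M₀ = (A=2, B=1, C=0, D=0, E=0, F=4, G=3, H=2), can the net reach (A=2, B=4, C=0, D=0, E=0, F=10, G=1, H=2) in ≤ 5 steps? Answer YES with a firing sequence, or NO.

step 1: fire t1:  (A=2, B=1, C=0, D=0, E=0, F=4, G=3, H=2) → (A=2, B=2, C=0, D=0, E=0, F=5, G=3, H=2)
step 2: fire t1:  (A=2, B=2, C=0, D=0, E=0, F=5, G=3, H=2) → (A=2, B=3, C=0, D=0, E=0, F=6, G=3, H=2)
step 3: fire t1:  (A=2, B=3, C=0, D=0, E=0, F=6, G=3, H=2) → (A=2, B=4, C=0, D=0, E=0, F=7, G=3, H=2)
step 4: fire t2:  (A=2, B=4, C=0, D=0, E=0, F=7, G=3, H=2) → (A=2, B=4, C=0, D=0, E=0, F=10, G=1, H=2)

YES — reachable via ⟨t1, t1, t1, t2⟩ (4 firings)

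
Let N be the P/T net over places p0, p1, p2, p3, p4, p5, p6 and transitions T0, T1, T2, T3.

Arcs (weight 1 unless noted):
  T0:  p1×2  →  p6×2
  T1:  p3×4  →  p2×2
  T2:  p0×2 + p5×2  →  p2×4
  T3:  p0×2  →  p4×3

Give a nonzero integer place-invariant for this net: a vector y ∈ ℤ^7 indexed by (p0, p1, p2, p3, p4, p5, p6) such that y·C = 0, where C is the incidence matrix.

Incidence matrix C (rows=places, cols=transitions):
       T0   T1   T2   T3
   p0   0    0   -2   -2
   p1  -2    0    0    0
   p2   0    2    4    0
   p3   0   -4    0    0
   p4   0    0    0    3
   p5   0    0   -2    0
   p6   2    0    0    0

Candidate y = [12, 0, 6, 3, 8, 0, 0]; check y·C column-wise:
  col T0: 12·0 + 0·-2 + 6·0 + 3·0 + 8·0 + 0·2 = 0
  col T1: 12·0 + 6·2 + 3·-4 + 8·0 = 0
  col T2: 12·-2 + 6·4 + 3·0 + 8·0 + 0·-2 = 0
  col T3: 12·-2 + 6·0 + 3·0 + 8·3 = 0

y = (p0:12, p1:0, p2:6, p3:3, p4:8, p5:0, p6:0)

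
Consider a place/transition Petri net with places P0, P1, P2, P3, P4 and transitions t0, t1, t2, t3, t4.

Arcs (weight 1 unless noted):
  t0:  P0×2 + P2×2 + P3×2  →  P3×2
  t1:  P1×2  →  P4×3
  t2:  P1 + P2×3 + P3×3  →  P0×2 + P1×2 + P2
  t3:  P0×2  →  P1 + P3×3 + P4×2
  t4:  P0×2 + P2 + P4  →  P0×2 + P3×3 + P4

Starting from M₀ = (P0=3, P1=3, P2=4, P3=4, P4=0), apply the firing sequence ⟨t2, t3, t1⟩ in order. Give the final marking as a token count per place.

(P0=3, P1=3, P2=2, P3=4, P4=5)

step 1: fire t2:  (P0=3, P1=3, P2=4, P3=4, P4=0) → (P0=5, P1=4, P2=2, P3=1, P4=0)
step 2: fire t3:  (P0=5, P1=4, P2=2, P3=1, P4=0) → (P0=3, P1=5, P2=2, P3=4, P4=2)
step 3: fire t1:  (P0=3, P1=5, P2=2, P3=4, P4=2) → (P0=3, P1=3, P2=2, P3=4, P4=5)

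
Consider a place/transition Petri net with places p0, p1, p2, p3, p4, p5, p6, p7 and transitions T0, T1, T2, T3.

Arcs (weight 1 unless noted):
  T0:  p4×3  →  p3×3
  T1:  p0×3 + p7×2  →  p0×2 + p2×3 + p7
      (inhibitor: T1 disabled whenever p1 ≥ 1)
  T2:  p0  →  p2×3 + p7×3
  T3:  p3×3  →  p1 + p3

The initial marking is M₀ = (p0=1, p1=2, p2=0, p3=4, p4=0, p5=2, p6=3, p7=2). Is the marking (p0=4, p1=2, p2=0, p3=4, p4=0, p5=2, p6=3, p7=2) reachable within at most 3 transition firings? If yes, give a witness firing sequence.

NO — not reachable within 3 firings

depth 0: 1 marking
depth 1: 3 markings reached so far
depth 2: 4 markings reached so far
depth 3: 4 markings reached so far
(frontier empty at depth 3; search complete)
target is not among the 4 markings reachable within 3 steps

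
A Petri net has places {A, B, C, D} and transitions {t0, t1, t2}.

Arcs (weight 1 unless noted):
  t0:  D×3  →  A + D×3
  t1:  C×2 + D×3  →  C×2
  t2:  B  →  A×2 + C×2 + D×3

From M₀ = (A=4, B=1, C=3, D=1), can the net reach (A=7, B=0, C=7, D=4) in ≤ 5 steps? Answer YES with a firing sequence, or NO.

NO — not reachable within 5 firings

depth 0: 1 marking
depth 1: 2 markings reached so far
depth 2: 4 markings reached so far
depth 3: 6 markings reached so far
depth 4: 8 markings reached so far
depth 5: 10 markings reached so far
target is not among the 10 markings reachable within 5 steps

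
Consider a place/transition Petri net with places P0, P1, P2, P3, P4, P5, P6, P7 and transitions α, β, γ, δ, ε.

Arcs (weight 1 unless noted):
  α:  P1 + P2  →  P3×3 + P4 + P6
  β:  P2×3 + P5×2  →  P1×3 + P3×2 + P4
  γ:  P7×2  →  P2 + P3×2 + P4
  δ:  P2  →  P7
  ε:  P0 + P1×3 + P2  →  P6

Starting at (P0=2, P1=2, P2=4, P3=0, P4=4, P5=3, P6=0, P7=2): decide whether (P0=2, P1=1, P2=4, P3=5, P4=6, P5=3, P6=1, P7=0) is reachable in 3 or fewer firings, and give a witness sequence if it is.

step 1: fire α:  (P0=2, P1=2, P2=4, P3=0, P4=4, P5=3, P6=0, P7=2) → (P0=2, P1=1, P2=3, P3=3, P4=5, P5=3, P6=1, P7=2)
step 2: fire γ:  (P0=2, P1=1, P2=3, P3=3, P4=5, P5=3, P6=1, P7=2) → (P0=2, P1=1, P2=4, P3=5, P4=6, P5=3, P6=1, P7=0)

YES — reachable via ⟨α, γ⟩ (2 firings)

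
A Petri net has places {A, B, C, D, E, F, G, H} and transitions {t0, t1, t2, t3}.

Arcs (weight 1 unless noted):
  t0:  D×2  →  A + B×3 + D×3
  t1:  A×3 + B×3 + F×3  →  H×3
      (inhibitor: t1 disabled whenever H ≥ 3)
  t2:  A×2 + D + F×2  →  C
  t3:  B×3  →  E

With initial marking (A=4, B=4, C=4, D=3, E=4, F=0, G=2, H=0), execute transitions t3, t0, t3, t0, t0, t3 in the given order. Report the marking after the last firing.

step 1: fire t3:  (A=4, B=4, C=4, D=3, E=4, F=0, G=2, H=0) → (A=4, B=1, C=4, D=3, E=5, F=0, G=2, H=0)
step 2: fire t0:  (A=4, B=1, C=4, D=3, E=5, F=0, G=2, H=0) → (A=5, B=4, C=4, D=4, E=5, F=0, G=2, H=0)
step 3: fire t3:  (A=5, B=4, C=4, D=4, E=5, F=0, G=2, H=0) → (A=5, B=1, C=4, D=4, E=6, F=0, G=2, H=0)
step 4: fire t0:  (A=5, B=1, C=4, D=4, E=6, F=0, G=2, H=0) → (A=6, B=4, C=4, D=5, E=6, F=0, G=2, H=0)
step 5: fire t0:  (A=6, B=4, C=4, D=5, E=6, F=0, G=2, H=0) → (A=7, B=7, C=4, D=6, E=6, F=0, G=2, H=0)
step 6: fire t3:  (A=7, B=7, C=4, D=6, E=6, F=0, G=2, H=0) → (A=7, B=4, C=4, D=6, E=7, F=0, G=2, H=0)

(A=7, B=4, C=4, D=6, E=7, F=0, G=2, H=0)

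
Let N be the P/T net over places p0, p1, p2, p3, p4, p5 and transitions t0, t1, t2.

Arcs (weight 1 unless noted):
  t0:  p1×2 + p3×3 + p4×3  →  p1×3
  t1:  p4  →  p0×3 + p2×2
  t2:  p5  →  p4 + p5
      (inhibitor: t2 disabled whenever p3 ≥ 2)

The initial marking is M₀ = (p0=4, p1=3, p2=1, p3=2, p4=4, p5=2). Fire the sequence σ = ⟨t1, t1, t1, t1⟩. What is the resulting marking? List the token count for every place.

step 1: fire t1:  (p0=4, p1=3, p2=1, p3=2, p4=4, p5=2) → (p0=7, p1=3, p2=3, p3=2, p4=3, p5=2)
step 2: fire t1:  (p0=7, p1=3, p2=3, p3=2, p4=3, p5=2) → (p0=10, p1=3, p2=5, p3=2, p4=2, p5=2)
step 3: fire t1:  (p0=10, p1=3, p2=5, p3=2, p4=2, p5=2) → (p0=13, p1=3, p2=7, p3=2, p4=1, p5=2)
step 4: fire t1:  (p0=13, p1=3, p2=7, p3=2, p4=1, p5=2) → (p0=16, p1=3, p2=9, p3=2, p4=0, p5=2)

(p0=16, p1=3, p2=9, p3=2, p4=0, p5=2)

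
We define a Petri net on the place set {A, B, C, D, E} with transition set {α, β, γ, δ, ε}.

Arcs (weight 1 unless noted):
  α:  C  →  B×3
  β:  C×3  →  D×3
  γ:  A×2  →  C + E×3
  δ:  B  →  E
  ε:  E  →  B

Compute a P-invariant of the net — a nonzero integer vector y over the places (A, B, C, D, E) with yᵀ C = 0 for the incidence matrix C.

y = (A:3, B:1, C:3, D:3, E:1)

Incidence matrix C (rows=places, cols=transitions):
        α    β    γ    δ    ε
    A   0    0   -2    0    0
    B   3    0    0   -1    1
    C  -1   -3    1    0    0
    D   0    3    0    0    0
    E   0    0    3    1   -1

Candidate y = [3, 1, 3, 3, 1]; check y·C column-wise:
  col α: 3·0 + 1·3 + 3·-1 + 3·0 + 1·0 = 0
  col β: 3·0 + 1·0 + 3·-3 + 3·3 + 1·0 = 0
  col γ: 3·-2 + 1·0 + 3·1 + 3·0 + 1·3 = 0
  col δ: 3·0 + 1·-1 + 3·0 + 3·0 + 1·1 = 0
  col ε: 3·0 + 1·1 + 3·0 + 3·0 + 1·-1 = 0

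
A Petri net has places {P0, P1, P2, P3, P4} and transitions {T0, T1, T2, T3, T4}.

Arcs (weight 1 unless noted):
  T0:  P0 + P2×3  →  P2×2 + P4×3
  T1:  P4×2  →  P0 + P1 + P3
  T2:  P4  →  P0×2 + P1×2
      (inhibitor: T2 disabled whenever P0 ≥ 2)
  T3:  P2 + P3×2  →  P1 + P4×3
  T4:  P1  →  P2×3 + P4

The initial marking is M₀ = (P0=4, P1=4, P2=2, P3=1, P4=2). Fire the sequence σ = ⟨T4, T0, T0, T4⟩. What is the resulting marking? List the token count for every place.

(P0=2, P1=2, P2=6, P3=1, P4=10)

step 1: fire T4:  (P0=4, P1=4, P2=2, P3=1, P4=2) → (P0=4, P1=3, P2=5, P3=1, P4=3)
step 2: fire T0:  (P0=4, P1=3, P2=5, P3=1, P4=3) → (P0=3, P1=3, P2=4, P3=1, P4=6)
step 3: fire T0:  (P0=3, P1=3, P2=4, P3=1, P4=6) → (P0=2, P1=3, P2=3, P3=1, P4=9)
step 4: fire T4:  (P0=2, P1=3, P2=3, P3=1, P4=9) → (P0=2, P1=2, P2=6, P3=1, P4=10)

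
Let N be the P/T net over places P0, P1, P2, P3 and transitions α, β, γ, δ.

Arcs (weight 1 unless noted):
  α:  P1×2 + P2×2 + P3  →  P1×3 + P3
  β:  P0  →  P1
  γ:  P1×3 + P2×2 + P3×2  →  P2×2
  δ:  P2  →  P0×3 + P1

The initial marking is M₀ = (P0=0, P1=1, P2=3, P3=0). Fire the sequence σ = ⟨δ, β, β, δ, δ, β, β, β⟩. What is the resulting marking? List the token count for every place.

step 1: fire δ:  (P0=0, P1=1, P2=3, P3=0) → (P0=3, P1=2, P2=2, P3=0)
step 2: fire β:  (P0=3, P1=2, P2=2, P3=0) → (P0=2, P1=3, P2=2, P3=0)
step 3: fire β:  (P0=2, P1=3, P2=2, P3=0) → (P0=1, P1=4, P2=2, P3=0)
step 4: fire δ:  (P0=1, P1=4, P2=2, P3=0) → (P0=4, P1=5, P2=1, P3=0)
step 5: fire δ:  (P0=4, P1=5, P2=1, P3=0) → (P0=7, P1=6, P2=0, P3=0)
step 6: fire β:  (P0=7, P1=6, P2=0, P3=0) → (P0=6, P1=7, P2=0, P3=0)
step 7: fire β:  (P0=6, P1=7, P2=0, P3=0) → (P0=5, P1=8, P2=0, P3=0)
step 8: fire β:  (P0=5, P1=8, P2=0, P3=0) → (P0=4, P1=9, P2=0, P3=0)

(P0=4, P1=9, P2=0, P3=0)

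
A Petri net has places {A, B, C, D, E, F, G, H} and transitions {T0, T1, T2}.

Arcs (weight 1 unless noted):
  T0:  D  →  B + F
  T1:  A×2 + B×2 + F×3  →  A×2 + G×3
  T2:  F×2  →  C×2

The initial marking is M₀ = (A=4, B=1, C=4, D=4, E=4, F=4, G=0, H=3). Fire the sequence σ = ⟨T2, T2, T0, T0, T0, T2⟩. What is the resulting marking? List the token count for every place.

step 1: fire T2:  (A=4, B=1, C=4, D=4, E=4, F=4, G=0, H=3) → (A=4, B=1, C=6, D=4, E=4, F=2, G=0, H=3)
step 2: fire T2:  (A=4, B=1, C=6, D=4, E=4, F=2, G=0, H=3) → (A=4, B=1, C=8, D=4, E=4, F=0, G=0, H=3)
step 3: fire T0:  (A=4, B=1, C=8, D=4, E=4, F=0, G=0, H=3) → (A=4, B=2, C=8, D=3, E=4, F=1, G=0, H=3)
step 4: fire T0:  (A=4, B=2, C=8, D=3, E=4, F=1, G=0, H=3) → (A=4, B=3, C=8, D=2, E=4, F=2, G=0, H=3)
step 5: fire T0:  (A=4, B=3, C=8, D=2, E=4, F=2, G=0, H=3) → (A=4, B=4, C=8, D=1, E=4, F=3, G=0, H=3)
step 6: fire T2:  (A=4, B=4, C=8, D=1, E=4, F=3, G=0, H=3) → (A=4, B=4, C=10, D=1, E=4, F=1, G=0, H=3)

(A=4, B=4, C=10, D=1, E=4, F=1, G=0, H=3)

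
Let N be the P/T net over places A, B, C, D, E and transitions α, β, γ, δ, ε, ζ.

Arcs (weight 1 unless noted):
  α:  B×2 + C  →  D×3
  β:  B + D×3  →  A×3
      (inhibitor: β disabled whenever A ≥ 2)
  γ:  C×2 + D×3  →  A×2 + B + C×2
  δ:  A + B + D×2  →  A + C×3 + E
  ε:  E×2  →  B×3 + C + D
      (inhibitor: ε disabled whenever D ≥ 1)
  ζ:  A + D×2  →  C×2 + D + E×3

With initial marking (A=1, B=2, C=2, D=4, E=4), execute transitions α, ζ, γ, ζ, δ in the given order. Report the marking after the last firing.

step 1: fire α:  (A=1, B=2, C=2, D=4, E=4) → (A=1, B=0, C=1, D=7, E=4)
step 2: fire ζ:  (A=1, B=0, C=1, D=7, E=4) → (A=0, B=0, C=3, D=6, E=7)
step 3: fire γ:  (A=0, B=0, C=3, D=6, E=7) → (A=2, B=1, C=3, D=3, E=7)
step 4: fire ζ:  (A=2, B=1, C=3, D=3, E=7) → (A=1, B=1, C=5, D=2, E=10)
step 5: fire δ:  (A=1, B=1, C=5, D=2, E=10) → (A=1, B=0, C=8, D=0, E=11)

(A=1, B=0, C=8, D=0, E=11)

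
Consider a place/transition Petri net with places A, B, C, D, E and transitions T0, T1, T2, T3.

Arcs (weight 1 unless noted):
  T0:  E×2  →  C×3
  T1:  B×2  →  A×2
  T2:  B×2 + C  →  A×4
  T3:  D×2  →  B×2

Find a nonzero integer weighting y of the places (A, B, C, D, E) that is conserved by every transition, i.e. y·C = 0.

y = (A:1, B:1, C:2, D:1, E:3)

Incidence matrix C (rows=places, cols=transitions):
       T0   T1   T2   T3
    A   0    2    4    0
    B   0   -2   -2    2
    C   3    0   -1    0
    D   0    0    0   -2
    E  -2    0    0    0

Candidate y = [1, 1, 2, 1, 3]; check y·C column-wise:
  col T0: 1·0 + 1·0 + 2·3 + 1·0 + 3·-2 = 0
  col T1: 1·2 + 1·-2 + 2·0 + 1·0 + 3·0 = 0
  col T2: 1·4 + 1·-2 + 2·-1 + 1·0 + 3·0 = 0
  col T3: 1·0 + 1·2 + 2·0 + 1·-2 + 3·0 = 0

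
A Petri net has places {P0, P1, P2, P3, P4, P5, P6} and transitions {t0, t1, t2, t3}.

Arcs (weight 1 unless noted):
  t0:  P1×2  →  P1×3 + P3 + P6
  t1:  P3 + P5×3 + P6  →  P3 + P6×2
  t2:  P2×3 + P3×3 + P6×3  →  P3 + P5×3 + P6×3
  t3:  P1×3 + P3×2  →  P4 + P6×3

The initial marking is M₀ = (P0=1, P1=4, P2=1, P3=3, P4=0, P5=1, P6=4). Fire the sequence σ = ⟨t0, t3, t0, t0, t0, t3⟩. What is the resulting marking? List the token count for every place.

(P0=1, P1=2, P2=1, P3=3, P4=2, P5=1, P6=14)

step 1: fire t0:  (P0=1, P1=4, P2=1, P3=3, P4=0, P5=1, P6=4) → (P0=1, P1=5, P2=1, P3=4, P4=0, P5=1, P6=5)
step 2: fire t3:  (P0=1, P1=5, P2=1, P3=4, P4=0, P5=1, P6=5) → (P0=1, P1=2, P2=1, P3=2, P4=1, P5=1, P6=8)
step 3: fire t0:  (P0=1, P1=2, P2=1, P3=2, P4=1, P5=1, P6=8) → (P0=1, P1=3, P2=1, P3=3, P4=1, P5=1, P6=9)
step 4: fire t0:  (P0=1, P1=3, P2=1, P3=3, P4=1, P5=1, P6=9) → (P0=1, P1=4, P2=1, P3=4, P4=1, P5=1, P6=10)
step 5: fire t0:  (P0=1, P1=4, P2=1, P3=4, P4=1, P5=1, P6=10) → (P0=1, P1=5, P2=1, P3=5, P4=1, P5=1, P6=11)
step 6: fire t3:  (P0=1, P1=5, P2=1, P3=5, P4=1, P5=1, P6=11) → (P0=1, P1=2, P2=1, P3=3, P4=2, P5=1, P6=14)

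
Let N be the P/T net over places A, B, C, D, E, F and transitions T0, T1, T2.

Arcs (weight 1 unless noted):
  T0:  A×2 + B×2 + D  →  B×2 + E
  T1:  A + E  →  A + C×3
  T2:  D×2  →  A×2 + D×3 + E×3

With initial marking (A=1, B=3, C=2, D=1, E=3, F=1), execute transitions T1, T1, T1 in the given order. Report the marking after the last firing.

(A=1, B=3, C=11, D=1, E=0, F=1)

step 1: fire T1:  (A=1, B=3, C=2, D=1, E=3, F=1) → (A=1, B=3, C=5, D=1, E=2, F=1)
step 2: fire T1:  (A=1, B=3, C=5, D=1, E=2, F=1) → (A=1, B=3, C=8, D=1, E=1, F=1)
step 3: fire T1:  (A=1, B=3, C=8, D=1, E=1, F=1) → (A=1, B=3, C=11, D=1, E=0, F=1)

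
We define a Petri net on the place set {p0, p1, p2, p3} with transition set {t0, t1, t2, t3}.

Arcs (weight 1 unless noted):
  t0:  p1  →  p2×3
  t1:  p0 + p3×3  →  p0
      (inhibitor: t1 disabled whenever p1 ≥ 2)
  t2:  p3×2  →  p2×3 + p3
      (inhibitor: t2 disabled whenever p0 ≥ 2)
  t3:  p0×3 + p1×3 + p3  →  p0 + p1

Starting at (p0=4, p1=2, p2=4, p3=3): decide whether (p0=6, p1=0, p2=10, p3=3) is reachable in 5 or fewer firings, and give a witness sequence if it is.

NO — not reachable within 5 firings

depth 0: 1 marking
depth 1: 2 markings reached so far
depth 2: 4 markings reached so far
depth 3: 5 markings reached so far
depth 4: 5 markings reached so far
(frontier empty at depth 4; search complete)
target is not among the 5 markings reachable within 5 steps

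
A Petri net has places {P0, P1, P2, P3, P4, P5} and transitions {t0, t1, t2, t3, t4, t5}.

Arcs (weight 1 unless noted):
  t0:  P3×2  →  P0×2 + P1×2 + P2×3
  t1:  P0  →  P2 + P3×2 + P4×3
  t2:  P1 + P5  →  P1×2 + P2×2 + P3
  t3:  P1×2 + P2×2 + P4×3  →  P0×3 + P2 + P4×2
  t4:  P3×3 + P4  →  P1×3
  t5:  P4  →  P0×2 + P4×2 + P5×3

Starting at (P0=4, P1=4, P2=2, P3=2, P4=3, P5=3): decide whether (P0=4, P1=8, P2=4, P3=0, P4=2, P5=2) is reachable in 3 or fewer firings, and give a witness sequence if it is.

YES — reachable via ⟨t2, t4⟩ (2 firings)

step 1: fire t2:  (P0=4, P1=4, P2=2, P3=2, P4=3, P5=3) → (P0=4, P1=5, P2=4, P3=3, P4=3, P5=2)
step 2: fire t4:  (P0=4, P1=5, P2=4, P3=3, P4=3, P5=2) → (P0=4, P1=8, P2=4, P3=0, P4=2, P5=2)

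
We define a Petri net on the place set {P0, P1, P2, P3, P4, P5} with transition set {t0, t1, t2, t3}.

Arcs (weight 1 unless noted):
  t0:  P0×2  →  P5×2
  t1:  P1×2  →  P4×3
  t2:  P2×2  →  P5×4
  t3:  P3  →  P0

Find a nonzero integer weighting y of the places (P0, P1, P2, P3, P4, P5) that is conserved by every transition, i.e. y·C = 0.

y = (P0:0, P1:3, P2:0, P3:0, P4:2, P5:0)

Incidence matrix C (rows=places, cols=transitions):
       t0   t1   t2   t3
   P0  -2    0    0    1
   P1   0   -2    0    0
   P2   0    0   -2    0
   P3   0    0    0   -1
   P4   0    3    0    0
   P5   2    0    4    0

Candidate y = [0, 3, 0, 0, 2, 0]; check y·C column-wise:
  col t0: 0·-2 + 3·0 + 2·0 + 0·2 = 0
  col t1: 3·-2 + 2·3 = 0
  col t2: 3·0 + 0·-2 + 2·0 + 0·4 = 0
  col t3: 0·1 + 3·0 + 0·-1 + 2·0 = 0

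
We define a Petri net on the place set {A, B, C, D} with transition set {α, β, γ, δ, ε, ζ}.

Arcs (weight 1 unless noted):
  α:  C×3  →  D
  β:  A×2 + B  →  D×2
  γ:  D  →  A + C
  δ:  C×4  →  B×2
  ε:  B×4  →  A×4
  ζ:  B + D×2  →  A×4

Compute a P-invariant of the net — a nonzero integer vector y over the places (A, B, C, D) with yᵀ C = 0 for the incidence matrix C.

y = (A:2, B:2, C:1, D:3)

Incidence matrix C (rows=places, cols=transitions):
        α    β    γ    δ    ε    ζ
    A   0   -2    1    0    4    4
    B   0   -1    0    2   -4   -1
    C  -3    0    1   -4    0    0
    D   1    2   -1    0    0   -2

Candidate y = [2, 2, 1, 3]; check y·C column-wise:
  col α: 2·0 + 2·0 + 1·-3 + 3·1 = 0
  col β: 2·-2 + 2·-1 + 1·0 + 3·2 = 0
  col γ: 2·1 + 2·0 + 1·1 + 3·-1 = 0
  col δ: 2·0 + 2·2 + 1·-4 + 3·0 = 0
  col ε: 2·4 + 2·-4 + 1·0 + 3·0 = 0
  col ζ: 2·4 + 2·-1 + 1·0 + 3·-2 = 0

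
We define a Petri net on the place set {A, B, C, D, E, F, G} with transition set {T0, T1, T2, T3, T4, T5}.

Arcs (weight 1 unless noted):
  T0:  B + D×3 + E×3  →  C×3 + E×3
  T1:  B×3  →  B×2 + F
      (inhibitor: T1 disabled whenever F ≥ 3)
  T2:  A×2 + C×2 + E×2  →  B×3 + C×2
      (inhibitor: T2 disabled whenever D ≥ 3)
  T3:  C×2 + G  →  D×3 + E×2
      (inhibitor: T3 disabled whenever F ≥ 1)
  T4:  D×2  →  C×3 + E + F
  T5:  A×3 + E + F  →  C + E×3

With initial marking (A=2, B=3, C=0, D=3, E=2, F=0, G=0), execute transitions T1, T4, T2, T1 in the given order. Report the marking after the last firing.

step 1: fire T1:  (A=2, B=3, C=0, D=3, E=2, F=0, G=0) → (A=2, B=2, C=0, D=3, E=2, F=1, G=0)
step 2: fire T4:  (A=2, B=2, C=0, D=3, E=2, F=1, G=0) → (A=2, B=2, C=3, D=1, E=3, F=2, G=0)
step 3: fire T2:  (A=2, B=2, C=3, D=1, E=3, F=2, G=0) → (A=0, B=5, C=3, D=1, E=1, F=2, G=0)
step 4: fire T1:  (A=0, B=5, C=3, D=1, E=1, F=2, G=0) → (A=0, B=4, C=3, D=1, E=1, F=3, G=0)

(A=0, B=4, C=3, D=1, E=1, F=3, G=0)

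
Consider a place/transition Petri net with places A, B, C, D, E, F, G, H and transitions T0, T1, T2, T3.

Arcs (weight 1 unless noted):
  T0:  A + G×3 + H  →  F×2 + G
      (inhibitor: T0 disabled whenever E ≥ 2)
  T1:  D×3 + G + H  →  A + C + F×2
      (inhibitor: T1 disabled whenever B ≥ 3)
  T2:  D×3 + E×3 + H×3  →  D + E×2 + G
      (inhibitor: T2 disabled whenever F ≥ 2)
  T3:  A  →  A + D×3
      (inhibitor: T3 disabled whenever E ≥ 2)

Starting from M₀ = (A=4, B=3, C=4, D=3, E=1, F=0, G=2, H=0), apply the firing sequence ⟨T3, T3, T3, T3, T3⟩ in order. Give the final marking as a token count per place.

step 1: fire T3:  (A=4, B=3, C=4, D=3, E=1, F=0, G=2, H=0) → (A=4, B=3, C=4, D=6, E=1, F=0, G=2, H=0)
step 2: fire T3:  (A=4, B=3, C=4, D=6, E=1, F=0, G=2, H=0) → (A=4, B=3, C=4, D=9, E=1, F=0, G=2, H=0)
step 3: fire T3:  (A=4, B=3, C=4, D=9, E=1, F=0, G=2, H=0) → (A=4, B=3, C=4, D=12, E=1, F=0, G=2, H=0)
step 4: fire T3:  (A=4, B=3, C=4, D=12, E=1, F=0, G=2, H=0) → (A=4, B=3, C=4, D=15, E=1, F=0, G=2, H=0)
step 5: fire T3:  (A=4, B=3, C=4, D=15, E=1, F=0, G=2, H=0) → (A=4, B=3, C=4, D=18, E=1, F=0, G=2, H=0)

(A=4, B=3, C=4, D=18, E=1, F=0, G=2, H=0)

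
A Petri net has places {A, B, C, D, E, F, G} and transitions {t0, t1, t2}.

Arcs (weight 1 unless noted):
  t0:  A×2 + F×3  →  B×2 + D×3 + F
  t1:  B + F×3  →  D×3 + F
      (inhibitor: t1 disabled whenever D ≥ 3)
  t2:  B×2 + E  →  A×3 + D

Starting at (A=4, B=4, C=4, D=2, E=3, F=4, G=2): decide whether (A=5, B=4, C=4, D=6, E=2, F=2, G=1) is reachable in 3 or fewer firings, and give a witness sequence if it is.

depth 0: 1 marking
depth 1: 4 markings reached so far
depth 2: 7 markings reached so far
depth 3: 8 markings reached so far
target is not among the 8 markings reachable within 3 steps

NO — not reachable within 3 firings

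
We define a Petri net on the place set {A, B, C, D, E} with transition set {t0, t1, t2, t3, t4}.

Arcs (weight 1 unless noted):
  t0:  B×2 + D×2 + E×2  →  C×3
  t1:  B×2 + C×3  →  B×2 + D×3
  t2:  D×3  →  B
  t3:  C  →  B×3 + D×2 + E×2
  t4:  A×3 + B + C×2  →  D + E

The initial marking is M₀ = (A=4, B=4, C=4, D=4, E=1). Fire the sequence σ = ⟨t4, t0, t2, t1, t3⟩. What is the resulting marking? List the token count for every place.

(A=1, B=5, C=1, D=5, E=2)

step 1: fire t4:  (A=4, B=4, C=4, D=4, E=1) → (A=1, B=3, C=2, D=5, E=2)
step 2: fire t0:  (A=1, B=3, C=2, D=5, E=2) → (A=1, B=1, C=5, D=3, E=0)
step 3: fire t2:  (A=1, B=1, C=5, D=3, E=0) → (A=1, B=2, C=5, D=0, E=0)
step 4: fire t1:  (A=1, B=2, C=5, D=0, E=0) → (A=1, B=2, C=2, D=3, E=0)
step 5: fire t3:  (A=1, B=2, C=2, D=3, E=0) → (A=1, B=5, C=1, D=5, E=2)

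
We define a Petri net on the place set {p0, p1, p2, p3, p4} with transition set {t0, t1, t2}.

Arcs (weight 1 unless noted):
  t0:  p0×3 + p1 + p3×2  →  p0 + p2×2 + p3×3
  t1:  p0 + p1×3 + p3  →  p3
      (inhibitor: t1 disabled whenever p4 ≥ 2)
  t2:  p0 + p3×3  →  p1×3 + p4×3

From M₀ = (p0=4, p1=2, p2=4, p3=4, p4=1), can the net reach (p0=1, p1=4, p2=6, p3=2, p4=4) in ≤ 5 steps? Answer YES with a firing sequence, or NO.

step 1: fire t0:  (p0=4, p1=2, p2=4, p3=4, p4=1) → (p0=2, p1=1, p2=6, p3=5, p4=1)
step 2: fire t2:  (p0=2, p1=1, p2=6, p3=5, p4=1) → (p0=1, p1=4, p2=6, p3=2, p4=4)

YES — reachable via ⟨t0, t2⟩ (2 firings)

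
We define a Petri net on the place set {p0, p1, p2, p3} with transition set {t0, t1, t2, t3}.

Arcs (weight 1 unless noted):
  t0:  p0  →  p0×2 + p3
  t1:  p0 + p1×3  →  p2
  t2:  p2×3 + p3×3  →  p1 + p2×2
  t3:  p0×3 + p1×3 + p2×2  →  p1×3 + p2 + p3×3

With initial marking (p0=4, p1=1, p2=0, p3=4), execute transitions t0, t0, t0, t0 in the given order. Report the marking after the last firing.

step 1: fire t0:  (p0=4, p1=1, p2=0, p3=4) → (p0=5, p1=1, p2=0, p3=5)
step 2: fire t0:  (p0=5, p1=1, p2=0, p3=5) → (p0=6, p1=1, p2=0, p3=6)
step 3: fire t0:  (p0=6, p1=1, p2=0, p3=6) → (p0=7, p1=1, p2=0, p3=7)
step 4: fire t0:  (p0=7, p1=1, p2=0, p3=7) → (p0=8, p1=1, p2=0, p3=8)

(p0=8, p1=1, p2=0, p3=8)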